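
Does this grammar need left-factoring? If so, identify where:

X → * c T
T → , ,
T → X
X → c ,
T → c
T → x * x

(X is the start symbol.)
No, left-factoring is not needed

Left-factoring is needed when two productions for the same non-terminal
share a common prefix on the right-hand side.

Productions for X:
  X → * c T
  X → c ,
Productions for T:
  T → , ,
  T → X
  T → c
  T → x * x

No common prefixes found.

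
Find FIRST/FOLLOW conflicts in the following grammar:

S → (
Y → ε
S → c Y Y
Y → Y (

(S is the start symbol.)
A FIRST/FOLLOW conflict occurs when a non-terminal N has a nullable alternative N → β (β ⇒* ε) and another alternative N → α with FIRST(α) ∩ FOLLOW(N) ≠ ∅: on such a lookahead the parser cannot decide between expanding α and letting N vanish via β.

Nullable non-terminals: Y.
FIRST sets used below: FIRST(Y) = { '(', ε }

Y: nullable alternative(s) Y → ε; FOLLOW(Y) = { $, '(' }
  Y → ε: FIRST \ {ε} = { } — this is the only nullable alternative, skip
  Y → Y (: FIRST \ {ε} = { '(' } — overlaps FOLLOW(Y) on { '(' }: CONFLICT

S has no nullable alternative, so no FIRST/FOLLOW check is needed there.

So the grammar has 1 FIRST/FOLLOW conflict (marked CONFLICT above).

Answer: Yes. Y → Y '(' with FOLLOW(Y) on { '(' }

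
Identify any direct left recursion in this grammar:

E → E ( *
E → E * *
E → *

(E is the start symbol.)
Yes, E is left-recursive

Direct left recursion occurs when N → N α for some non-terminal N (the right-hand side begins with the left-hand side itself).

E → E ( *: LEFT RECURSIVE (starts with E)
E → E * *: LEFT RECURSIVE (starts with E)
E → *: starts with '*'

The grammar has direct left recursion on: E.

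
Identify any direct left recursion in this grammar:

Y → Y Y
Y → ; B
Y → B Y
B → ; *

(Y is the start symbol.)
Yes, Y is left-recursive

Direct left recursion occurs when N → N α for some non-terminal N (the right-hand side begins with the left-hand side itself).

Y → Y Y: LEFT RECURSIVE (starts with Y)
Y → ; B: starts with ';'
Y → B Y: starts with B
B → ; *: starts with ';'

The grammar has direct left recursion on: Y.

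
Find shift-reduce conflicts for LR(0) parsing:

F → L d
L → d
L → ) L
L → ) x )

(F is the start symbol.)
No shift-reduce conflicts

A shift-reduce conflict occurs when an LR(0) state has both:
  - a complete (reduce) item [A → α .] (dot at the end), and
  - a shift item [B → β . c γ] (dot before a terminal).

Augment with F' → F and build the canonical LR(0) collection (I0 = CLOSURE({[F' → . F]}), then GOTO on every symbol after a dot until no new states appear). It has 9 states:
  I0: { [F → . L d], [F' → . F], [L → . ) L], [L → . ) x )], [L → . d] }  — shift
  I1: { [L → ) . L], [L → ) . x )], [L → . ) L], [L → . ) x )], [L → . d] }  — shift
  I2: { [F' → F .] }  — accept
  I3: { [F → L . d] }  — shift
  I4: { [L → d .] }  — reduce
  I5: { [F → L d .] }  — reduce
  I6: { [L → ) L .] }  — reduce
  I7: { [L → ) x . )] }  — shift
  I8: { [L → ) x ) .] }  — reduce

No state contains both a complete item and a shift item.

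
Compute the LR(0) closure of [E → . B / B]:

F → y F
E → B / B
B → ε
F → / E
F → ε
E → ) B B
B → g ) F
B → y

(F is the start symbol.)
{ [B → . g ) F], [B → . y], [B → .], [E → . B / B] }

To compute CLOSURE, for each item [A → α.Bβ] where B is a non-terminal, add [B → .γ] for all productions B → γ; repeat for the newly added items until nothing changes.

Start with: [E → . B / B]
  [E → . B / B] has the dot before B: add [B → .], [B → . g ) F], [B → . y]
No further items can be added.

CLOSURE = { [B → . g ) F], [B → . y], [B → .], [E → . B / B] }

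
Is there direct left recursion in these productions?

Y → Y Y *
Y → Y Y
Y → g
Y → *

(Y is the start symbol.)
Y → Y Y *: LEFT RECURSIVE (starts with Y)
Y → Y Y: LEFT RECURSIVE (starts with Y)
Y → g: starts with g
Y → *: starts with '*'

The grammar has direct left recursion on: Y.

Answer: Yes, Y is left-recursive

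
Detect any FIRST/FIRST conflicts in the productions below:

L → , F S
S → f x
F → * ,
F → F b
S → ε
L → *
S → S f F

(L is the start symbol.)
FIRST sets of the non-terminals at (or reachable through a nullable prefix from) the front of some alternative:
  FIRST(S) = { 'f', ε }
  FIRST(F) = { '*' }

Productions for L:
  L → , F S: FIRST = { ',' }
  L → *: FIRST = { '*' }
Productions for S:
  S → f x: FIRST = { 'f' }
  S → ε: FIRST = { ε }
  S → S f F: FIRST = { 'f' }
Productions for F:
  F → * ,: FIRST = { '*' }
  F → F b: FIRST = { '*' }

Conflict for S: S → f x and S → S f F
  Overlap: { 'f' }
Conflict for F: F → * , and F → F b
  Overlap: { '*' }

Answer: Yes. S → f x / S → S f F on { 'f' }; F → '*' ',' / F → F b on { '*' }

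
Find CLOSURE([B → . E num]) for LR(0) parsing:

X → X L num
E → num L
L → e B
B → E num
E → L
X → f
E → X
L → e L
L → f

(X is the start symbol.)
{ [B → . E num], [E → . L], [E → . X], [E → . num L], [L → . e B], [L → . e L], [L → . f], [X → . X L num], [X → . f] }

To compute CLOSURE, for each item [A → α.Bβ] where B is a non-terminal, add [B → .γ] for all productions B → γ; repeat for the newly added items until nothing changes.

Start with: [B → . E num]
  [B → . E num] has the dot before E: add [E → . num L], [E → . L], [E → . X]
  [E → . L] has the dot before L: add [L → . e B], [L → . e L], [L → . f]
  [E → . X] has the dot before X: add [X → . X L num], [X → . f]
No further items can be added.

CLOSURE = { [B → . E num], [E → . L], [E → . X], [E → . num L], [L → . e B], [L → . e L], [L → . f], [X → . X L num], [X → . f] }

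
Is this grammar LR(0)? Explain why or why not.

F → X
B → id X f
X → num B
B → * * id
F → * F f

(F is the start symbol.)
Yes, the grammar is LR(0)

Augment with F' → F and build the canonical LR(0) collection (I0 = CLOSURE({[F' → . F]}), then GOTO on every symbol after a dot until no new states appear). It has 14 states:
  I0: { [F → . * F f], [F → . X], [F' → . F], [X → . num B] }  — shift
  I1: { [F → * . F f], [F → . * F f], [F → . X], [X → . num B] }  — shift
  I2: { [F' → F .] }  — accept
  I3: { [F → X .] }  — reduce
  I4: { [B → . * * id], [B → . id X f], [X → num . B] }  — shift
  I5: { [B → * . * id] }  — shift
  I6: { [X → num B .] }  — reduce
  I7: { [B → id . X f], [X → . num B] }  — shift
  I8: { [B → id X . f] }  — shift
  I9: { [B → id X f .] }  — reduce
  I10: { [B → * * . id] }  — shift
  I11: { [B → * * id .] }  — reduce
  I12: { [F → * F . f] }  — shift
  I13: { [F → * F f .] }  — reduce

Every state is either a pure shift/goto state or contains exactly one complete item and nothing to shift — no conflicts. The grammar is LR(0).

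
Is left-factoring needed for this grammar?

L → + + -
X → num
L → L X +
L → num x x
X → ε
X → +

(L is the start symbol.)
Left-factoring is needed when two productions for the same non-terminal
share a common prefix on the right-hand side.

Productions for L:
  L → + + -
  L → L X +
  L → num x x
Productions for X:
  X → num
  X → ε
  X → +

No common prefixes found.

Answer: No, left-factoring is not needed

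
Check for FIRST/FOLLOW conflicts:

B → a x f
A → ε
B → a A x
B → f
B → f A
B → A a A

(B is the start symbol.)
No FIRST/FOLLOW conflicts.

Nullable non-terminals: A.
A has a nullable alternative but only one production, so nothing to check.

B has no nullable alternative, so no FIRST/FOLLOW check is needed there.

No FIRST/FOLLOW conflicts found.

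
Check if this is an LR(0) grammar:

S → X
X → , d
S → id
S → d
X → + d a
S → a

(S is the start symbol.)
Augment with S' → S and build the canonical LR(0) collection (I0 = CLOSURE({[S' → . S]}), then GOTO on every symbol after a dot until no new states appear). It has 11 states:
  I0: { [S → . X], [S → . a], [S → . d], [S → . id], [S' → . S], [X → . + d a], [X → . , d] }  — shift
  I1: { [X → + . d a] }  — shift
  I2: { [X → , . d] }  — shift
  I3: { [S' → S .] }  — accept
  I4: { [S → X .] }  — reduce
  I5: { [S → a .] }  — reduce
  I6: { [S → d .] }  — reduce
  I7: { [S → id .] }  — reduce
  I8: { [X → , d .] }  — reduce
  I9: { [X → + d . a] }  — shift
  I10: { [X → + d a .] }  — reduce

Every state is either a pure shift/goto state or contains exactly one complete item and nothing to shift — no conflicts. The grammar is LR(0).

Answer: Yes, the grammar is LR(0)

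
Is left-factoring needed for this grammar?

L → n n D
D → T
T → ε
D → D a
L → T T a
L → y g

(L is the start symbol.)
Left-factoring is needed when two productions for the same non-terminal
share a common prefix on the right-hand side.

Productions for L:
  L → n n D
  L → T T a
  L → y g
Productions for D:
  D → T
  D → D a

No common prefixes found.

Answer: No, left-factoring is not needed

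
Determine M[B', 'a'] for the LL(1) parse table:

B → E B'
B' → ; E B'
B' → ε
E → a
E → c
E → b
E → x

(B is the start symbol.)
Empty (error entry)

To find M[B', 'a'], we find productions for B' where 'a' is in the predict set (PREDICT(N → α) = (FIRST(α) \ {ε}) ∪ (FOLLOW(N) if α ⇒* ε)).

Relevant sets:
  FOLLOW(B') = { $ }

B' → ; E B': PREDICT = { ';' }
B' → ε: PREDICT = { $ }

M[B', 'a'] is empty (no production applies)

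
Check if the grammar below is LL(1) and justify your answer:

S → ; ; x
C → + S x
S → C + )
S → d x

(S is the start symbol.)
Yes, the grammar is LL(1).

Relevant sets:
  FIRST(C) = { '+' }

For S:
  PREDICT(S → ';' ';' x) = { ';' }
  PREDICT(S → C '+' ')') = { '+' }
  PREDICT(S → d x) = { 'd' }
C has a single production, so nothing to check there.

All predict sets are disjoint. The grammar IS LL(1).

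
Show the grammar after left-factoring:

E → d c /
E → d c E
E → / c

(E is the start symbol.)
Left-factoring transforms A → αβ₁ | αβ₂ into A → αA' and A' → β₁ | β₂
(α is the longest common prefix among the alternatives). Repeat until
no nonterminal has two alternatives with a common prefix.

Round 1: E has alternatives sharing prefix 'd c'. Introduce E': E → d c E'
  Add: E' → /
  Add: E' → E

No remaining common prefixes — done.

Resulting grammar:
E → d c E'
E' → /
E' → E
E → / c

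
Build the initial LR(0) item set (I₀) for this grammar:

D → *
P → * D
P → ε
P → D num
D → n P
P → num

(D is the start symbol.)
First, augment the grammar with D' → D
I₀ = CLOSURE({ [D' → . D] }):
  [D' → . D] has the dot before D: add [D → . *], [D → . n P]
No further items can be added.

I₀ = { [D → . *], [D → . n P], [D' → . D] }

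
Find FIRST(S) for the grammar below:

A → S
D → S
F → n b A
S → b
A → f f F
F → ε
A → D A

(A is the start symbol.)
{ 'b' }

From S → b:
  - b is a terminal: add 'b' and stop

Collecting: FIRST(S) = { 'b' }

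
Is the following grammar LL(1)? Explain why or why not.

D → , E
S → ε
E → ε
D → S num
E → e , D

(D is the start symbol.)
Yes, the grammar is LL(1).

A grammar is LL(1) if for each non-terminal N with multiple productions, the predict sets of those productions are pairwise disjoint, where PREDICT(N → α) = (FIRST(α) \ {ε}) ∪ (FOLLOW(N) if α ⇒* ε).

Relevant sets:
  FIRST(S) = { ε }
  FOLLOW(E) = { $ }

For D:
  PREDICT(D → ',' E) = { ',' }
  PREDICT(D → S num) = { 'num' }
For E:
  PREDICT(E → ε) = { $ }
  PREDICT(E → e ',' D) = { 'e' }
S has a single production, so nothing to check there.

All predict sets are disjoint. The grammar IS LL(1).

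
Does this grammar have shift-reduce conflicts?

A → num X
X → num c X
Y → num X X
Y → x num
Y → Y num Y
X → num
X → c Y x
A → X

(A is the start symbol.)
Yes — I4: [X → num .] vs [X → . c Y x]; I7: [X → num .] vs [X → num . c X]; I11: [X → num .] vs [X → . c Y x]; I18: [Y → Y num Y .] vs [Y → Y . num Y]

A shift-reduce conflict occurs when an LR(0) state has both:
  - a complete (reduce) item [A → α .] (dot at the end), and
  - a shift item [B → β . c γ] (dot before a terminal).

Augment with A' → A and build the canonical LR(0) collection (I0 = CLOSURE({[A' → . A]}), then GOTO on every symbol after a dot until no new states appear). It has 20 states:
  I0: { [A → . X], [A → . num X], [A' → . A], [X → . c Y x], [X → . num c X], [X → . num] }  — shift
  I1: { [A' → A .] }  — accept
  I2: { [A → X .] }  — reduce
  I3: { [X → c . Y x], [Y → . Y num Y], [Y → . num X X], [Y → . x num] }  — shift
  I4: { [A → num . X], [X → . c Y x], [X → . num c X], [X → . num], [X → num . c X], [X → num .] }  — shift, reduce
  I5: { [A → num X .] }  — reduce
  I6: { [X → . c Y x], [X → . num c X], [X → . num], [X → c . Y x], [X → num c . X], [Y → . Y num Y], [Y → . num X X], [Y → . x num] }  — shift
  I7: { [X → num . c X], [X → num .] }  — shift, reduce
  I8: { [X → . c Y x], [X → . num c X], [X → . num], [X → num c . X] }  — shift
  I9: { [X → num c X .] }  — reduce
  I10: { [X → c Y . x], [Y → Y . num Y] }  — shift
  I11: { [X → . c Y x], [X → . num c X], [X → . num], [X → num . c X], [X → num .], [Y → num . X X] }  — shift, reduce
  I12: { [Y → x . num] }  — shift
  I13: { [Y → x num .] }  — reduce
  I14: { [X → . c Y x], [X → . num c X], [X → . num], [Y → num X . X] }  — shift
  I15: { [Y → num X X .] }  — reduce
  I16: { [Y → . Y num Y], [Y → . num X X], [Y → . x num], [Y → Y num . Y] }  — shift
  I17: { [X → c Y x .] }  — reduce
  I18: { [Y → Y . num Y], [Y → Y num Y .] }  — shift, reduce
  I19: { [X → . c Y x], [X → . num c X], [X → . num], [Y → num . X X] }  — shift

I4 contains reduce item [X → num .] and shift items [X → . c Y x], [X → . num], [X → . num c X], [X → num . c X] — shift-reduce conflict.
I7 contains reduce item [X → num .] and shift item [X → num . c X] — shift-reduce conflict.
I11 contains reduce item [X → num .] and shift items [X → . c Y x], [X → . num], [X → . num c X], [X → num . c X] — shift-reduce conflict.
I18 contains reduce item [Y → Y num Y .] and shift item [Y → Y . num Y] — shift-reduce conflict.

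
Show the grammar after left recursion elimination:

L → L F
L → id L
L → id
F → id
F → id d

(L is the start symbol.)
L is directly left-recursive. The standard transformation for
  A → A α₁ | ... | A α_m | β₁ | ... | β_n
is
  A  → β₁ A' | ... | β_n A'
  A' → α₁ A' | ... | α_m A' | ε

L → id L becomes L → id L L'
L → id becomes L → id L'
L → L F becomes L' → F L'
Add L' → ε

Productions for other non-terminals are unchanged:
  F → id
  F → id d

Resulting grammar:
L → id L L'
L → id L'
L' → F L'
L' → ε
F → id
F → id d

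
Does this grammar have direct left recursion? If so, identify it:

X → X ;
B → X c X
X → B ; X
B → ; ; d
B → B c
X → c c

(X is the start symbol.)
Yes, X, B are left-recursive

Direct left recursion occurs when N → N α for some non-terminal N (the right-hand side begins with the left-hand side itself).

X → X ;: LEFT RECURSIVE (starts with X)
B → X c X: starts with X
X → B ; X: starts with B
B → ; ; d: starts with ';'
B → B c: LEFT RECURSIVE (starts with B)
X → c c: starts with c

The grammar has direct left recursion on: X, B.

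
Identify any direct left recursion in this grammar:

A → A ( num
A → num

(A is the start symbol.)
Yes, A is left-recursive

Direct left recursion occurs when N → N α for some non-terminal N (the right-hand side begins with the left-hand side itself).

A → A ( num: LEFT RECURSIVE (starts with A)
A → num: starts with num

The grammar has direct left recursion on: A.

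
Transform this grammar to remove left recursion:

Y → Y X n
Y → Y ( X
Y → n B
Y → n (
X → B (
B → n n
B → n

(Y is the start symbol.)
Y → n B Y'
Y → n ( Y'
Y' → X n Y'
Y' → ( X Y'
Y' → ε
X → B (
B → n n
B → n

Y is directly left-recursive. The standard transformation for
  A → A α₁ | ... | A α_m | β₁ | ... | β_n
is
  A  → β₁ A' | ... | β_n A'
  A' → α₁ A' | ... | α_m A' | ε

Y → n B becomes Y → n B Y'
Y → n ( becomes Y → n ( Y'
Y → Y X n becomes Y' → X n Y'
Y → Y ( X becomes Y' → ( X Y'
Add Y' → ε

Productions for other non-terminals are unchanged:
  X → B (
  B → n n
  B → n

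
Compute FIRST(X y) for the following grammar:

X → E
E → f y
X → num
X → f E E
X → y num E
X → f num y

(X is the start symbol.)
{ 'f', 'num', 'y' }

FIRST sets of the non-terminals involved (from the grammar, by fixed-point iteration):
  FIRST(X) = { 'f', 'num', 'y' }

To compute FIRST(X y), process the symbols left to right:
Symbol X is a non-terminal. Add FIRST(X) \ {ε} = { 'f', 'num', 'y' }
X is not nullable (ε ∉ FIRST(X)), so stop here.
FIRST(X y) = { 'f', 'num', 'y' }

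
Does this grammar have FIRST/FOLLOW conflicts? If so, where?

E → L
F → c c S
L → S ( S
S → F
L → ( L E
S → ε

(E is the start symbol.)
Yes. S → F with FOLLOW(S) on { 'c' }

A FIRST/FOLLOW conflict occurs when a non-terminal N has a nullable alternative N → β (β ⇒* ε) and another alternative N → α with FIRST(α) ∩ FOLLOW(N) ≠ ∅: on such a lookahead the parser cannot decide between expanding α and letting N vanish via β.

Nullable non-terminals: S.
FIRST sets used below: FIRST(F) = { 'c' }

S: nullable alternative(s) S → ε; FOLLOW(S) = { $, '(', 'c' }
  S → F: FIRST \ {ε} = { 'c' } — overlaps FOLLOW(S) on { 'c' }: CONFLICT
  S → ε: FIRST \ {ε} = { } — this is the only nullable alternative, skip

E, F, L have no nullable alternative, so no FIRST/FOLLOW check is needed there.

So the grammar has 1 FIRST/FOLLOW conflict (marked CONFLICT above).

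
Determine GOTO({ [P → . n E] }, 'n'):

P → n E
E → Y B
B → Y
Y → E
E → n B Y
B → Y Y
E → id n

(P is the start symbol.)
{ [E → . Y B], [E → . id n], [E → . n B Y], [P → n . E], [Y → . E] }

GOTO(I, 'n') = CLOSURE({ [A → αX.β] : [A → α.Xβ] ∈ I, X = 'n' })

Items with dot before 'n', with the dot advanced:
  [P → . n E] → [P → n . E]
Closure of the advanced items:
  [P → n . E] has the dot before E: add [E → . Y B], [E → . n B Y], [E → . id n]
  [E → . Y B] has the dot before Y: add [Y → . E]

GOTO = { [E → . Y B], [E → . id n], [E → . n B Y], [P → n . E], [Y → . E] }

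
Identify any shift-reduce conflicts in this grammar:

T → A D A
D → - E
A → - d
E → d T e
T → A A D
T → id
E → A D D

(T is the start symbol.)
A shift-reduce conflict occurs when an LR(0) state has both:
  - a complete (reduce) item [A → α .] (dot at the end), and
  - a shift item [B → β . c γ] (dot before a terminal).

Augment with T' → T and build the canonical LR(0) collection (I0 = CLOSURE({[T' → . T]}), then GOTO on every symbol after a dot until no new states appear). It has 20 states:
  I0: { [A → . - d], [T → . A A D], [T → . A D A], [T → . id], [T' → . T] }  — shift
  I1: { [A → - . d] }  — shift
  I2: { [A → . - d], [D → . - E], [T → A . A D], [T → A . D A] }  — shift
  I3: { [T' → T .] }  — accept
  I4: { [T → id .] }  — reduce
  I5: { [A → - . d], [A → . - d], [D → - . E], [E → . A D D], [E → . d T e] }  — shift
  I6: { [D → . - E], [T → A A . D] }  — shift
  I7: { [A → . - d], [T → A D . A] }  — shift
  I8: { [T → A D A .] }  — reduce
  I9: { [A → . - d], [D → - . E], [E → . A D D], [E → . d T e] }  — shift
  I10: { [T → A A D .] }  — reduce
  I11: { [D → . - E], [E → A . D D] }  — shift
  I12: { [D → - E .] }  — reduce
  I13: { [A → . - d], [E → d . T e], [T → . A A D], [T → . A D A], [T → . id] }  — shift
  I14: { [E → d T . e] }  — shift
  I15: { [E → d T e .] }  — reduce
  I16: { [D → . - E], [E → A D . D] }  — shift
  I17: { [E → A D D .] }  — reduce
  I18: { [A → - d .], [A → . - d], [E → d . T e], [T → . A A D], [T → . A D A], [T → . id] }  — shift, reduce
  I19: { [A → - d .] }  — reduce

I18 contains reduce item [A → - d .] and shift items [A → . - d], [T → . id] — shift-reduce conflict.

Answer: Yes — I18: [A → - d .] vs [A → . - d]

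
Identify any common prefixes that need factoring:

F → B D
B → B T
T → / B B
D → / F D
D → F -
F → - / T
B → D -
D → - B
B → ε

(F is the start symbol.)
Left-factoring is needed when two productions for the same non-terminal
share a common prefix on the right-hand side.

Productions for F:
  F → B D
  F → - / T
Productions for B:
  B → B T
  B → D -
  B → ε
Productions for D:
  D → / F D
  D → F -
  D → - B

No common prefixes found.

Answer: No, left-factoring is not needed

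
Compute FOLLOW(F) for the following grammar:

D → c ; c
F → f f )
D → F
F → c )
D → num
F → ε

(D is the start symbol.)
To compute FOLLOW(F), find every occurrence of F on a right-hand side N → α F β: add FIRST(β) \ {ε}, and if β is empty or nullable also add FOLLOW(N). Iterate to a fixed point.

In D → F: F is at the end, add FOLLOW(D)

The FOLLOW sets referred to above (computed the same way, to a fixed point):
  FOLLOW(D) = { $ }

Taking the union: FOLLOW(F) = { $ }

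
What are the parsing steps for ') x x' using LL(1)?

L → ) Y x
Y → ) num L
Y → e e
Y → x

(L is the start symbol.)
LL(1) parsing maintains a stack (initially the start symbol over $) and the input. At each step: if the stack top is a terminal, match it against the current input token; if it is a non-terminal N, replace it with the RHS of M[N, lookahead] (the unique production whose predict set contains the lookahead).

Stack is shown with the top on the left.

Stack    Input    Action
------------------------
L $      ) x x $  output L → ) Y x
) Y x $  ) x x $  match ')'
Y x $    x x $    output Y → x
x x $    x x $    match 'x'
x $      x $      match 'x'
$        $        accept

The string is accepted.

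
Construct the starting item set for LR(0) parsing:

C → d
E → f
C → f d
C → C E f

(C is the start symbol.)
{ [C → . C E f], [C → . d], [C → . f d], [C' → . C] }

First, augment the grammar with C' → C
I₀ = CLOSURE({ [C' → . C] }):
  [C' → . C] has the dot before C: add [C → . d], [C → . f d], [C → . C E f]
No further items can be added.

I₀ = { [C → . C E f], [C → . d], [C → . f d], [C' → . C] }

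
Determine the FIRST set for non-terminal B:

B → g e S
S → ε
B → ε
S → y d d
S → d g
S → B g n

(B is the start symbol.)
{ 'g', ε }

From B → g e S:
  - g is a terminal: add 'g' and stop
From B → ε:
  - ε-production, so ε ∈ FIRST(B)

Collecting: FIRST(B) = { 'g', ε }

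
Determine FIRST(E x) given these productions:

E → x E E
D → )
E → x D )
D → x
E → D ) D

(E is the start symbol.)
{ ')', 'x' }

FIRST sets of the non-terminals involved (from the grammar, by fixed-point iteration):
  FIRST(E) = { ')', 'x' }

To compute FIRST(E x), process the symbols left to right:
Symbol E is a non-terminal. Add FIRST(E) \ {ε} = { ')', 'x' }
E is not nullable (ε ∉ FIRST(E)), so stop here.
FIRST(E x) = { ')', 'x' }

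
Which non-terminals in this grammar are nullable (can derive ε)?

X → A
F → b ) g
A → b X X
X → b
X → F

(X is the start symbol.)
None

There are no ε-productions, so no non-terminal can derive ε.
No non-terminals are nullable.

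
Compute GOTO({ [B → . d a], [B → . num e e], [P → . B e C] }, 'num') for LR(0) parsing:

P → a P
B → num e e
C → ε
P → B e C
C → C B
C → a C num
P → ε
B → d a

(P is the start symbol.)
GOTO(I, 'num') = CLOSURE({ [A → αX.β] : [A → α.Xβ] ∈ I, X = 'num' })

Items with dot before 'num', with the dot advanced:
  [B → . num e e] → [B → num . e e]
Closure adds nothing (no advanced item has the dot before a non-terminal).

GOTO = { [B → num . e e] }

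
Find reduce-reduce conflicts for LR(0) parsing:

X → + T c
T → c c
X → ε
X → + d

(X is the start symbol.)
No reduce-reduce conflicts

A reduce-reduce conflict occurs when an LR(0) state has two complete items [A → α .] and [B → β .] — both call for a reduction, and with no lookahead the parser cannot choose between them.

Augment with X' → X and build the canonical LR(0) collection (I0 = CLOSURE({[X' → . X]}), then GOTO on every symbol after a dot until no new states appear). It has 8 states:
  I0: { [X → . + T c], [X → . + d], [X → .], [X' → . X] }  — shift, reduce
  I1: { [T → . c c], [X → + . T c], [X → + . d] }  — shift
  I2: { [X' → X .] }  — accept
  I3: { [X → + T . c] }  — shift
  I4: { [T → c . c] }  — shift
  I5: { [X → + d .] }  — reduce
  I6: { [T → c c .] }  — reduce
  I7: { [X → + T c .] }  — reduce

No state contains more than one complete item.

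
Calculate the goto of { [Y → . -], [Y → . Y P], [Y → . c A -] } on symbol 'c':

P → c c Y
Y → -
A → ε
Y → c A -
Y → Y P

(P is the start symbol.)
GOTO(I, 'c') = CLOSURE({ [A → αX.β] : [A → α.Xβ] ∈ I, X = 'c' })

Items with dot before 'c', with the dot advanced:
  [Y → . c A -] → [Y → c . A -]
Closure of the advanced items:
  [Y → c . A -] has the dot before A: add [A → .]

GOTO = { [A → .], [Y → c . A -] }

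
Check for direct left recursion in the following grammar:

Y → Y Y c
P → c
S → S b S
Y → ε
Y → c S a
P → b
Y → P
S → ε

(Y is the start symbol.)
Yes, Y, S are left-recursive

Direct left recursion occurs when N → N α for some non-terminal N (the right-hand side begins with the left-hand side itself).

Y → Y Y c: LEFT RECURSIVE (starts with Y)
P → c: starts with c
S → S b S: LEFT RECURSIVE (starts with S)
Y → ε: starts with ε
Y → c S a: starts with c
P → b: starts with b
Y → P: starts with P
S → ε: starts with ε

The grammar has direct left recursion on: Y, S.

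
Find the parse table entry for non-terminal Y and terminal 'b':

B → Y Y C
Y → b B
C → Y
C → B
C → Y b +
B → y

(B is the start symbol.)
Y → b B

To find M[Y, 'b'], we find productions for Y where 'b' is in the predict set (PREDICT(N → α) = (FIRST(α) \ {ε}) ∪ (FOLLOW(N) if α ⇒* ε)).

Y → b B: PREDICT = { 'b' }
  'b' is in predict set, so this production goes in M[Y, 'b']

M[Y, 'b'] = Y → b B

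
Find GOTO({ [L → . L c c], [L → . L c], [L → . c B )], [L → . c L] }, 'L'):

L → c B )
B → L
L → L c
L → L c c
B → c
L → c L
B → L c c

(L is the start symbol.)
GOTO(I, 'L') = CLOSURE({ [A → αX.β] : [A → α.Xβ] ∈ I, X = 'L' })

Items with dot before 'L', with the dot advanced:
  [L → . L c] → [L → L . c]
  [L → . L c c] → [L → L . c c]
Closure adds nothing (no advanced item has the dot before a non-terminal).

GOTO = { [L → L . c c], [L → L . c] }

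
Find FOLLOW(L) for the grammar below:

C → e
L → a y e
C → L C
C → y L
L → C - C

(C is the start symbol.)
To compute FOLLOW(L), find every occurrence of L on a right-hand side N → α L β: add FIRST(β) \ {ε}, and if β is empty or nullable also add FOLLOW(N). Iterate to a fixed point.

In C → L C: L is followed by C, add FIRST(C) \ {ε} = { 'a', 'e', 'y' }
In C → y L: L is at the end, add FOLLOW(C)

The FOLLOW sets referred to above (computed the same way, to a fixed point):
  FOLLOW(C) = { $, '-', 'a', 'e', 'y' }

Taking the union: FOLLOW(L) = { $, '-', 'a', 'e', 'y' }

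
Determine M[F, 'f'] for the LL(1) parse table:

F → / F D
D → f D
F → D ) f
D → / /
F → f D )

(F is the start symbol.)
F → D ) f, F → f D )

To find M[F, 'f'], we find productions for F where 'f' is in the predict set (PREDICT(N → α) = (FIRST(α) \ {ε}) ∪ (FOLLOW(N) if α ⇒* ε)).

Relevant sets:
  FIRST(D) = { '/', 'f' }

F → / F D: PREDICT = { '/' }
F → D ) f: PREDICT = { '/', 'f' }
  'f' is in predict set, so this production goes in M[F, 'f']
F → f D ): PREDICT = { 'f' }
  'f' is in predict set, so this production goes in M[F, 'f']

M[F, 'f'] = F → D ) f, F → f D )  (a multiply-defined cell — the grammar is not LL(1))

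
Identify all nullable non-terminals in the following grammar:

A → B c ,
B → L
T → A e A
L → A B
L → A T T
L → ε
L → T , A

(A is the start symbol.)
{ 'B', 'L' }

A non-terminal is nullable if it can derive ε (the empty string): either it has an ε-production, or it has a production whose right-hand side consists entirely of nullable non-terminals.

ε-productions: L → ε
So L is immediately nullable.
B → L: every symbol on the right is nullable, so B is nullable too.
No further non-terminal can be added: every production for the remaining non-terminals contains a terminal or a non-nullable non-terminal.
Nullable = { 'B', 'L' }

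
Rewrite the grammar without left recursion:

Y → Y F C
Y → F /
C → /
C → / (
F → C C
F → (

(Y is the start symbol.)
Y is directly left-recursive. The standard transformation for
  A → A α₁ | ... | A α_m | β₁ | ... | β_n
is
  A  → β₁ A' | ... | β_n A'
  A' → α₁ A' | ... | α_m A' | ε

Y → F / becomes Y → F / Y'
Y → Y F C becomes Y' → F C Y'
Add Y' → ε

Productions for other non-terminals are unchanged:
  C → /
  C → / (
  F → C C
  F → (

Resulting grammar:
Y → F / Y'
Y' → F C Y'
Y' → ε
C → /
C → / (
F → C C
F → (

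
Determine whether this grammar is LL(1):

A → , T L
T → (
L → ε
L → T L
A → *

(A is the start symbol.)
A grammar is LL(1) if for each non-terminal N with multiple productions, the predict sets of those productions are pairwise disjoint, where PREDICT(N → α) = (FIRST(α) \ {ε}) ∪ (FOLLOW(N) if α ⇒* ε).

Relevant sets:
  FIRST(T) = { '(' }
  FOLLOW(L) = { $ }

For A:
  PREDICT(A → ',' T L) = { ',' }
  PREDICT(A → '*') = { '*' }
For L:
  PREDICT(L → ε) = { $ }
  PREDICT(L → T L) = { '(' }
T has a single production, so nothing to check there.

All predict sets are disjoint. The grammar IS LL(1).

Answer: Yes, the grammar is LL(1).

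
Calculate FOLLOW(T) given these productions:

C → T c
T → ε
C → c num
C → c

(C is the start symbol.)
{ 'c' }

In C → T c: T is followed by c, add FIRST(c) \ {ε} = { 'c' }

Taking the union: FOLLOW(T) = { 'c' }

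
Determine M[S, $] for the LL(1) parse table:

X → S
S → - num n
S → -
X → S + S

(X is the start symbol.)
To find M[S, $], we find productions for S where $ is in the predict set (PREDICT(N → α) = (FIRST(α) \ {ε}) ∪ (FOLLOW(N) if α ⇒* ε)).

S → - num n: PREDICT = { '-' }
S → -: PREDICT = { '-' }

M[S, $] is empty (no production applies)

Answer: Empty (error entry)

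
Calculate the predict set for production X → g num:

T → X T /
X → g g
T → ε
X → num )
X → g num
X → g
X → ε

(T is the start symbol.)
PREDICT(X → g num) = (FIRST(RHS) \ {ε}) ∪ (FOLLOW(X) if ε ∈ FIRST(RHS), i.e. RHS ⇒* ε)
FIRST(g num) = { 'g' }
ε ∉ FIRST(g num), so FOLLOW(X) is not added.
PREDICT(X → g num) = { 'g' }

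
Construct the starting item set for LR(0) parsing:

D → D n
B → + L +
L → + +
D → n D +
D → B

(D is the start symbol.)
First, augment the grammar with D' → D
I₀ = CLOSURE({ [D' → . D] }):
  [D' → . D] has the dot before D: add [D → . D n], [D → . n D +], [D → . B]
  [D → . B] has the dot before B: add [B → . + L +]
No further items can be added.

I₀ = { [B → . + L +], [D → . B], [D → . D n], [D → . n D +], [D' → . D] }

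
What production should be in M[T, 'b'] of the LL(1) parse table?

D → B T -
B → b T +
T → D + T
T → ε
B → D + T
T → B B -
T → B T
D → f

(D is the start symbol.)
To find M[T, 'b'], we find productions for T where 'b' is in the predict set (PREDICT(N → α) = (FIRST(α) \ {ε}) ∪ (FOLLOW(N) if α ⇒* ε)).

Relevant sets:
  FIRST(D) = { 'b', 'f' }
  FIRST(B) = { 'b', 'f' }
  FOLLOW(T) = { '+', '-', 'b', 'f' }

T → D + T: PREDICT = { 'b', 'f' }
  'b' is in predict set, so this production goes in M[T, 'b']
T → ε: PREDICT = { '+', '-', 'b', 'f' }
  'b' is in predict set, so this production goes in M[T, 'b']
T → B B -: PREDICT = { 'b', 'f' }
  'b' is in predict set, so this production goes in M[T, 'b']
T → B T: PREDICT = { 'b', 'f' }
  'b' is in predict set, so this production goes in M[T, 'b']

M[T, 'b'] = T → D + T, T → ε, T → B B -, T → B T  (a multiply-defined cell — the grammar is not LL(1))

Answer: T → D + T, T → ε, T → B B -, T → B T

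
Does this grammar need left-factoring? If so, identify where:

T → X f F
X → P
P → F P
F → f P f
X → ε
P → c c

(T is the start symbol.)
Left-factoring is needed when two productions for the same non-terminal
share a common prefix on the right-hand side.

Productions for X:
  X → P
  X → ε
Productions for P:
  P → F P
  P → c c

No common prefixes found.

Answer: No, left-factoring is not needed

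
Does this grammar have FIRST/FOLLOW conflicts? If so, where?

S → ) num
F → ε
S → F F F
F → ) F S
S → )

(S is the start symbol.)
Yes. S → ')' num with FOLLOW(S) on { ')' }; S → ')' with FOLLOW(S) on { ')' }; F → ')' F S with FOLLOW(F) on { ')' }

A FIRST/FOLLOW conflict occurs when a non-terminal N has a nullable alternative N → β (β ⇒* ε) and another alternative N → α with FIRST(α) ∩ FOLLOW(N) ≠ ∅: on such a lookahead the parser cannot decide between expanding α and letting N vanish via β.

Nullable non-terminals: F, S.
FIRST sets used below: FIRST(F) = { ')', ε }

F: nullable alternative(s) F → ε; FOLLOW(F) = { $, ')' }
  F → ε: FIRST \ {ε} = { } — this is the only nullable alternative, skip
  F → ) F S: FIRST \ {ε} = { ')' } — overlaps FOLLOW(F) on { ')' }: CONFLICT

S: nullable alternative(s) S → F F F; FOLLOW(S) = { $, ')' }
  S → ) num: FIRST \ {ε} = { ')' } — overlaps FOLLOW(S) on { ')' }: CONFLICT
  S → F F F: FIRST \ {ε} = { ')' } — this is the only nullable alternative, skip
  S → ): FIRST \ {ε} = { ')' } — overlaps FOLLOW(S) on { ')' }: CONFLICT

So the grammar has 3 FIRST/FOLLOW conflicts (marked CONFLICT above).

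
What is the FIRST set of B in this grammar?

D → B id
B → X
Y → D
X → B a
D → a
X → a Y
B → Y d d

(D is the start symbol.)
To compute FIRST(B), examine every production with B on the left-hand side, reading each right-hand side left to right until a non-nullable symbol is reached.

FIRST sets of the other non-terminals involved (by the same procedure, iterated to a fixed point):
  FIRST(X) = { 'a' }
  FIRST(Y) = { 'a' }

From B → X:
  - X is a non-terminal: add FIRST(X) \ {ε} = { 'a' }
    X is not nullable, so stop
From B → Y d d:
  - Y is a non-terminal: add FIRST(Y) \ {ε} = { 'a' }
    Y is not nullable, so stop

Collecting: FIRST(B) = { 'a' }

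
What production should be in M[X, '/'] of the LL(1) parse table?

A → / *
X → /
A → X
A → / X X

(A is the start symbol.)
To find M[X, '/'], we find productions for X where '/' is in the predict set (PREDICT(N → α) = (FIRST(α) \ {ε}) ∪ (FOLLOW(N) if α ⇒* ε)).

X → /: PREDICT = { '/' }
  '/' is in predict set, so this production goes in M[X, '/']

M[X, '/'] = X → /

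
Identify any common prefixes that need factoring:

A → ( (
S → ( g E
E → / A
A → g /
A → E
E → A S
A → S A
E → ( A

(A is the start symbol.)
No, left-factoring is not needed

Left-factoring is needed when two productions for the same non-terminal
share a common prefix on the right-hand side.

Productions for A:
  A → ( (
  A → g /
  A → E
  A → S A
Productions for E:
  E → / A
  E → A S
  E → ( A

No common prefixes found.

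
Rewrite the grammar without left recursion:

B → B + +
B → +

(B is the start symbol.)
B → + B'
B' → + + B'
B' → ε

B is directly left-recursive. The standard transformation for
  A → A α₁ | ... | A α_m | β₁ | ... | β_n
is
  A  → β₁ A' | ... | β_n A'
  A' → α₁ A' | ... | α_m A' | ε

B → + becomes B → + B'
B → B + + becomes B' → + + B'
Add B' → ε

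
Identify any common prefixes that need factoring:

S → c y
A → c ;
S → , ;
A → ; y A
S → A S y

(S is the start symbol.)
Left-factoring is needed when two productions for the same non-terminal
share a common prefix on the right-hand side.

Productions for S:
  S → c y
  S → , ;
  S → A S y
Productions for A:
  A → c ;
  A → ; y A

No common prefixes found.

Answer: No, left-factoring is not needed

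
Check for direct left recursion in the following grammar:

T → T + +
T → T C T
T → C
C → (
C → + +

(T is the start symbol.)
T → T + +: LEFT RECURSIVE (starts with T)
T → T C T: LEFT RECURSIVE (starts with T)
T → C: starts with C
C → (: starts with '('
C → + +: starts with '+'

The grammar has direct left recursion on: T.

Answer: Yes, T is left-recursive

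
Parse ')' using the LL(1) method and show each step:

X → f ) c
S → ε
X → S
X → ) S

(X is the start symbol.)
LL(1) parsing maintains a stack (initially the start symbol over $) and the input. At each step: if the stack top is a terminal, match it against the current input token; if it is a non-terminal N, replace it with the RHS of M[N, lookahead] (the unique production whose predict set contains the lookahead).

Stack is shown with the top on the left.

Stack  Input  Action
--------------------
X $    ) $    output X → ) S
) S $  ) $    match ')'
S $    $      output S → ε
$      $      accept

The string is accepted.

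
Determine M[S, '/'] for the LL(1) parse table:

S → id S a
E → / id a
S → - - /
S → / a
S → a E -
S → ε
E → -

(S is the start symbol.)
To find M[S, '/'], we find productions for S where '/' is in the predict set (PREDICT(N → α) = (FIRST(α) \ {ε}) ∪ (FOLLOW(N) if α ⇒* ε)).

Relevant sets:
  FOLLOW(S) = { $, 'a' }

S → id S a: PREDICT = { 'id' }
S → - - /: PREDICT = { '-' }
S → / a: PREDICT = { '/' }
  '/' is in predict set, so this production goes in M[S, '/']
S → a E -: PREDICT = { 'a' }
S → ε: PREDICT = { $, 'a' }

M[S, '/'] = S → / a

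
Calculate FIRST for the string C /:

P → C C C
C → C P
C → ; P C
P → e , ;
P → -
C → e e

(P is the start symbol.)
FIRST sets of the non-terminals involved (from the grammar, by fixed-point iteration):
  FIRST(C) = { ';', 'e' }

To compute FIRST(C /), process the symbols left to right:
Symbol C is a non-terminal. Add FIRST(C) \ {ε} = { ';', 'e' }
C is not nullable (ε ∉ FIRST(C)), so stop here.
FIRST(C /) = { ';', 'e' }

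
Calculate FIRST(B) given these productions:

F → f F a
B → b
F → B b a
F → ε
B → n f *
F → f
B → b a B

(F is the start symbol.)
To compute FIRST(B), examine every production with B on the left-hand side, reading each right-hand side left to right until a non-nullable symbol is reached.

From B → b:
  - b is a terminal: add 'b' and stop
From B → n f *:
  - n is a terminal: add 'n' and stop
From B → b a B:
  - b is a terminal: add 'b' and stop

Collecting: FIRST(B) = { 'b', 'n' }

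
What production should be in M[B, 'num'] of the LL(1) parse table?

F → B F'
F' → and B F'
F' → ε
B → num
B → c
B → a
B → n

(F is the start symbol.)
To find M[B, 'num'], we find productions for B where 'num' is in the predict set (PREDICT(N → α) = (FIRST(α) \ {ε}) ∪ (FOLLOW(N) if α ⇒* ε)).

B → num: PREDICT = { 'num' }
  'num' is in predict set, so this production goes in M[B, 'num']
B → c: PREDICT = { 'c' }
B → a: PREDICT = { 'a' }
B → n: PREDICT = { 'n' }

M[B, 'num'] = B → num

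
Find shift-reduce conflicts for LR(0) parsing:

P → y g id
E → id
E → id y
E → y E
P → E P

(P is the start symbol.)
A shift-reduce conflict occurs when an LR(0) state has both:
  - a complete (reduce) item [A → α .] (dot at the end), and
  - a shift item [B → β . c γ] (dot before a terminal).

Augment with P' → P and build the canonical LR(0) collection (I0 = CLOSURE({[P' → . P]}), then GOTO on every symbol after a dot until no new states appear). It has 11 states:
  I0: { [E → . id y], [E → . id], [E → . y E], [P → . E P], [P → . y g id], [P' → . P] }  — shift
  I1: { [E → . id y], [E → . id], [E → . y E], [P → . E P], [P → . y g id], [P → E . P] }  — shift
  I2: { [P' → P .] }  — accept
  I3: { [E → id . y], [E → id .] }  — shift, reduce
  I4: { [E → . id y], [E → . id], [E → . y E], [E → y . E], [P → y . g id] }  — shift
  I5: { [E → y E .] }  — reduce
  I6: { [P → y g . id] }  — shift
  I7: { [E → . id y], [E → . id], [E → . y E], [E → y . E] }  — shift
  I8: { [P → y g id .] }  — reduce
  I9: { [E → id y .] }  — reduce
  I10: { [P → E P .] }  — reduce

I3 contains reduce item [E → id .] and shift item [E → id . y] — shift-reduce conflict.

Answer: Yes — I3: [E → id .] vs [E → id . y]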